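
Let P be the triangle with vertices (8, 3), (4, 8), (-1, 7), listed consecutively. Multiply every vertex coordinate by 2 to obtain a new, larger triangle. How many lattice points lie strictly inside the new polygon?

56

The shoelace formula gives twice the area as |(8·8 − 4·3) + (4·7 − (-1)·8) + ((-1)·3 − 8·7)| = 29, so the area is 14.5.
The number of boundary lattice points is Σ gcd(|Δx|,|Δy|) = gcd(4,5) + gcd(5,1) + gcd(9,4) = 1+1+1 = 3.
Scaling by 2 multiplies the area by 2² = 4 (so the new area is 58) and multiplies the boundary lattice-point count by 2, giving 6.
By Pick's theorem, the interior count of the dilated polygon is 58 − 6/2 + 1 = 56.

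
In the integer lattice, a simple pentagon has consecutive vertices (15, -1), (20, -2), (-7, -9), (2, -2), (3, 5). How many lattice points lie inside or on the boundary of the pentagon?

By the shoelace formula, twice the signed area is |(15·(-2) − 20·(-1)) + (20·(-9) − (-7)·(-2)) + ((-7)·(-2) − 2·(-9)) + (2·5 − 3·(-2)) + (3·(-1) − 15·5)| = 234, so the area is 117.
The number of boundary lattice points is Σ gcd(|Δx|,|Δy|) = gcd(5,1) + gcd(27,7) + gcd(9,7) + gcd(1,7) + gcd(12,6) = 1+1+1+1+6 = 10.
Pick's theorem gives I = A − B/2 + 1 = 117 − 10/2 + 1 = 113, so the closed region contains I + B = 113 + 10 = 123 lattice points.

123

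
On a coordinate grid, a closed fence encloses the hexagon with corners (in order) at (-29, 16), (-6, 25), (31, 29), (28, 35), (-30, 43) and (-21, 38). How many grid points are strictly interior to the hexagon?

735

Using the shoelace formula, 2A = |[(-29)·25 − (-6)·16] + [(-6)·29 − 31·25] + [31·35 − 28·29] + [28·43 − (-30)·35] + [(-30)·38 − (-21)·43] + [(-21)·16 − (-29)·38]| = 1478, so the area is 739.
Summing gcd(|Δx|,|Δy|) over the edges gives the boundary count: gcd(23,9) + gcd(37,4) + gcd(3,6) + gcd(58,8) + gcd(9,5) + gcd(8,22) = 1+1+3+2+1+2 = 10.
Pick's theorem gives I = A − B/2 + 1 = 739 − 10/2 + 1 = 735.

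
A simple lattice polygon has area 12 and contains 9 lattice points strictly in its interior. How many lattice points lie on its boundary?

Pick's theorem gives A = I + B/2 − 1, so B = 2(A − I + 1) = 2(12 − 9 + 1) = 8.

8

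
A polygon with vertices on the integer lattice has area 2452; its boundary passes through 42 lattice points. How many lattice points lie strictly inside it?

2432

Pick's theorem A = I + B/2 − 1 rearranges to I = A − B/2 + 1 = 2452 − 42/2 + 1 = 2432.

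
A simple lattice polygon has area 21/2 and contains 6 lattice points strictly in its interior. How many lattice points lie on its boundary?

Pick's theorem gives A = I + B/2 − 1, so B = 2(A − I + 1) = 2(21/2 − 6 + 1) = 11.

11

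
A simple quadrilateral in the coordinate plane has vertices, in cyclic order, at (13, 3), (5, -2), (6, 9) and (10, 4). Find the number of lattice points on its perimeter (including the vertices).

4

Along each edge there are gcd(|Δx|,|Δy|)+1 lattice points, so counting each shared vertex once the boundary has gcd(8,5) + gcd(1,11) + gcd(4,5) + gcd(3,1) = 1+1+1+1 = 4.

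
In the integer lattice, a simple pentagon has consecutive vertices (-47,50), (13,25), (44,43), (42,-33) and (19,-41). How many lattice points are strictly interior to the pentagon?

3844

Using the shoelace formula, 2A = |((-47)·25 − 13·50) + (13·43 − 44·25) + (44·(-33) − 42·43) + (42·(-41) − 19·(-33)) + (19·50 − (-47)·(-41))| = 7696, so the area is 3848.
The number of boundary lattice points is Σ gcd(|Δx|,|Δy|) = gcd(60,25) + gcd(31,18) + gcd(2,76) + gcd(23,8) + gcd(66,91) = 5+1+2+1+1 = 10.
By Pick's theorem A = I + B/2 − 1, so I = 3848 − 10/2 + 1 = 3844.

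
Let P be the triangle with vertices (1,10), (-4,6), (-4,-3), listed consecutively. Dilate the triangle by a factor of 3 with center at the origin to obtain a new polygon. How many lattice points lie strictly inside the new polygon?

The shoelace formula gives twice the area as |[1·6 − (-4)·10] + [(-4)·(-3) − (-4)·6] + [(-4)·10 − 1·(-3)]| = 45, so the area is 45/2.
Summing gcd(|Δx|,|Δy|) over the edges gives the boundary count: gcd(5,4) + gcd(0,9) + gcd(5,13) = 1+9+1 = 11.
Scaling by 3 multiplies the area by 3² = 9 (so the new area is 405/2) and multiplies the boundary lattice-point count by 3, giving 33.
By Pick's theorem, the interior count of the dilated polygon is 405/2 − 33/2 + 1 = 187.

187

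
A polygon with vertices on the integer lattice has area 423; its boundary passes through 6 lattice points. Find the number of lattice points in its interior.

421

From Pick's theorem, I = A − B/2 + 1 = 423 − 6/2 + 1 = 421.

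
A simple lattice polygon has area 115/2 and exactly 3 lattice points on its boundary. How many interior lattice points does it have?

From Pick's theorem, I = A − B/2 + 1 = 115/2 − 3/2 + 1 = 57.

57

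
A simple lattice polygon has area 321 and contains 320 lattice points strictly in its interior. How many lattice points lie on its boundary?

4

Pick's theorem gives A = I + B/2 − 1, so B = 2(A − I + 1) = 2(321 − 320 + 1) = 4.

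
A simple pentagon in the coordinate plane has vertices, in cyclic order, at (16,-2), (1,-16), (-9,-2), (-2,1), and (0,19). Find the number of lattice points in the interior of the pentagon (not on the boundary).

375

Using the shoelace formula, 2A = |[16·(-16) − 1·(-2)] + [1·(-2) − (-9)·(-16)] + [(-9)·1 − (-2)·(-2)] + [(-2)·19 − 0·1] + [0·(-2) − 16·19]| = 755, so the area is 377.5.
The number of boundary lattice points is Σ gcd(|Δx|,|Δy|) = gcd(15,14) + gcd(10,14) + gcd(7,3) + gcd(2,18) + gcd(16,21) = 1+2+1+2+1 = 7.
Pick's theorem gives I = A − B/2 + 1 = 377.5 − 7/2 + 1 = 375.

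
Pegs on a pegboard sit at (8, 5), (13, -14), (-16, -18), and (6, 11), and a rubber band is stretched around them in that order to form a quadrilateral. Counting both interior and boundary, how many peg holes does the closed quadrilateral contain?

Using the shoelace formula, 2A = |[8·(-14) − 13·5] + [13·(-18) − (-16)·(-14)] + [(-16)·11 − 6·(-18)] + [6·5 − 8·11]| = 761, so the area is 761/2.
The number of boundary lattice points is Σ gcd(|Δx|,|Δy|) = gcd(5,19) + gcd(29,4) + gcd(22,29) + gcd(2,6) = 1+1+1+2 = 5.
Pick's theorem gives I = A − B/2 + 1 = 761/2 − 5/2 + 1 = 379, so the closed region contains I + B = 379 + 5 = 384 lattice points.

384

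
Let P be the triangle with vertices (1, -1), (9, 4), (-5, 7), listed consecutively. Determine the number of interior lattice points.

46

By the shoelace formula, twice the signed area is |[1·4 − 9·(-1)] + [9·7 − (-5)·4] + [(-5)·(-1) − 1·7]| = 94, so the area is 47.
Along each edge there are gcd(|Δx|,|Δy|)+1 lattice points, so counting each shared vertex once the boundary has gcd(8,5) + gcd(14,3) + gcd(6,8) = 1+1+2 = 4.
By Pick's theorem A = I + B/2 − 1, so I = 47 − 4/2 + 1 = 46.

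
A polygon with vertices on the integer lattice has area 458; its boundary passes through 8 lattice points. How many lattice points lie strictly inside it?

From Pick's theorem, I = A − B/2 + 1 = 458 − 8/2 + 1 = 455.

455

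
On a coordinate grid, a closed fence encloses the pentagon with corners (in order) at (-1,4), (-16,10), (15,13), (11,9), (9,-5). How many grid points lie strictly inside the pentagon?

By the shoelace formula, twice the signed area is |((-1)·10 − (-16)·4) + ((-16)·13 − 15·10) + (15·9 − 11·13) + (11·(-5) − 9·9) + (9·4 − (-1)·(-5))| = 417, so the area is 208.5.
Summing gcd(|Δx|,|Δy|) over the edges gives the boundary count: gcd(15,6) + gcd(31,3) + gcd(4,4) + gcd(2,14) + gcd(10,9) = 3+1+4+2+1 = 11.
By Pick's theorem A = I + B/2 − 1, so I = 208.5 − 11/2 + 1 = 204.

204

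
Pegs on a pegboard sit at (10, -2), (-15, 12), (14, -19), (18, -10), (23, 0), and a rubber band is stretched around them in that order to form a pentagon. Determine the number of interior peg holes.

293

The shoelace formula gives twice the area as |(10·12 − (-15)·(-2)) + ((-15)·(-19) − 14·12) + (14·(-10) − 18·(-19)) + (18·0 − 23·(-10)) + (23·(-2) − 10·0)| = 593, so the area is 296.5.
Summing gcd(|Δx|,|Δy|) over the edges gives the boundary count: gcd(25,14) + gcd(29,31) + gcd(4,9) + gcd(5,10) + gcd(13,2) = 1+1+1+5+1 = 9.
Pick's theorem gives I = A − B/2 + 1 = 296.5 − 9/2 + 1 = 293.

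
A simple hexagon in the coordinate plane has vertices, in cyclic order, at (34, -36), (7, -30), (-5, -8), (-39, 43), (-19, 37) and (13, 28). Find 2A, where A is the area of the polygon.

4560

The shoelace formula gives twice the area as |[34·(-30) − 7·(-36)] + [7·(-8) − (-5)·(-30)] + [(-5)·43 − (-39)·(-8)] + [(-39)·37 − (-19)·43] + [(-19)·28 − 13·37] + [13·(-36) − 34·28]| = 4560, so the area is 2280.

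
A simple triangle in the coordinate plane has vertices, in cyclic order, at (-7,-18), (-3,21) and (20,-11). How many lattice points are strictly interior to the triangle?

By the shoelace formula, twice the signed area is |((-7)·21 − (-3)·(-18)) + ((-3)·(-11) − 20·21) + (20·(-18) − (-7)·(-11))| = 1025, so the area is 512.5.
Summing gcd(|Δx|,|Δy|) over the edges gives the boundary count: gcd(4,39) + gcd(23,32) + gcd(27,7) = 1+1+1 = 3.
By Pick's theorem A = I + B/2 − 1, so I = 512.5 − 3/2 + 1 = 512.

512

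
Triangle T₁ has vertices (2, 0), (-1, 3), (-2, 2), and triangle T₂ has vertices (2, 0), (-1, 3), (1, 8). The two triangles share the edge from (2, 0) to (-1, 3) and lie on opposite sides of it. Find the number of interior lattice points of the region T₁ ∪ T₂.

The union is the simple quadrilateral with vertices (2, 0), (-2, 2), (-1, 3), (1, 8) in order.
Using the shoelace formula, 2A = |(2·2 − (-2)·0) + ((-2)·3 − (-1)·2) + ((-1)·8 − 1·3) + (1·0 − 2·8)| = 27, so the area is 27/2.
Summing gcd(|Δx|,|Δy|) over the edges gives the boundary count: gcd(4,2) + gcd(1,1) + gcd(2,5) + gcd(1,8) = 2+1+1+1 = 5.
By Pick's theorem I = A − B/2 + 1 = 27/2 − 5/2 + 1 = 12.

12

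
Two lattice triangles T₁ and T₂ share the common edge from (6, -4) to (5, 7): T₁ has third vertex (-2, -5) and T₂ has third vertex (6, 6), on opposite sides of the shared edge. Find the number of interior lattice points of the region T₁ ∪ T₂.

44

The union is the simple quadrilateral with vertices (6, -4), (-2, -5), (5, 7), (6, 6) in order.
By the shoelace formula, twice the signed area is |(6·(-5) − (-2)·(-4)) + ((-2)·7 − 5·(-5)) + (5·6 − 6·7) + (6·(-4) − 6·6)| = 99, so the area is 49.5.
The number of boundary lattice points is Σ gcd(|Δx|,|Δy|) = gcd(8,1) + gcd(7,12) + gcd(1,1) + gcd(0,10) = 1+1+1+10 = 13.
By Pick's theorem I = A − B/2 + 1 = 49.5 − 13/2 + 1 = 44.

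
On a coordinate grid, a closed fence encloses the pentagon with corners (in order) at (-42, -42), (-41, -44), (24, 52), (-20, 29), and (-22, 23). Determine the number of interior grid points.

Using the shoelace formula, 2A = |((-42)·(-44) − (-41)·(-42)) + ((-41)·52 − 24·(-44)) + (24·29 − (-20)·52) + ((-20)·23 − (-22)·29) + ((-22)·(-42) − (-42)·23)| = 2854, so the area is 1427.
The number of boundary lattice points is Σ gcd(|Δx|,|Δy|) = gcd(1,2) + gcd(65,96) + gcd(44,23) + gcd(2,6) + gcd(20,65) = 1+1+1+2+5 = 10.
Pick's theorem gives I = A − B/2 + 1 = 1427 − 10/2 + 1 = 1423.

1423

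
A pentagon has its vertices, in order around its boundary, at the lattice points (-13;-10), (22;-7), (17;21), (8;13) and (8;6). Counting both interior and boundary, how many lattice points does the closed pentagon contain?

Using the shoelace formula, 2A = |[(-13)·(-7) − 22·(-10)] + [22·21 − 17·(-7)] + [17·13 − 8·21] + [8·6 − 8·13] + [8·(-10) − (-13)·6]| = 887, so the area is 443.5.
The number of boundary lattice points is Σ gcd(|Δx|,|Δy|) = gcd(35,3) + gcd(5,28) + gcd(9,8) + gcd(0,7) + gcd(21,16) = 1+1+1+7+1 = 11.
Pick's theorem gives I = A − B/2 + 1 = 443.5 − 11/2 + 1 = 439, so the closed region contains I + B = 439 + 11 = 450 lattice points.

450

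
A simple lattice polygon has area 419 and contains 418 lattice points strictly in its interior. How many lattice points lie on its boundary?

4

Pick's theorem gives A = I + B/2 − 1, so B = 2(A − I + 1) = 2(419 − 418 + 1) = 4.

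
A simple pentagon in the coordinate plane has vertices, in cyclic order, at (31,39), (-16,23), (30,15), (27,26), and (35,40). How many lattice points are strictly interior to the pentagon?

536

By the shoelace formula, twice the signed area is |(31·23 − (-16)·39) + ((-16)·15 − 30·23) + (30·26 − 27·15) + (27·40 − 35·26) + (35·39 − 31·40)| = 1077, so the area is 1077/2.
Summing gcd(|Δx|,|Δy|) over the edges gives the boundary count: gcd(47,16) + gcd(46,8) + gcd(3,11) + gcd(8,14) + gcd(4,1) = 1+2+1+2+1 = 7.
Pick's theorem gives I = A − B/2 + 1 = 1077/2 − 7/2 + 1 = 536.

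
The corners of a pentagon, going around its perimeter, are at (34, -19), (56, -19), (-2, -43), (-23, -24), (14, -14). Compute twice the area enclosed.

2101

Using the shoelace formula, 2A = |(34·(-19) − 56·(-19)) + (56·(-43) − (-2)·(-19)) + ((-2)·(-24) − (-23)·(-43)) + ((-23)·(-14) − 14·(-24)) + (14·(-19) − 34·(-14))| = 2101, so the area is 1050.5.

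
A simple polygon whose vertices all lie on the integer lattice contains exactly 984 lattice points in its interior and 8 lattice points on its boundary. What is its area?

987

By Pick's theorem, A = I + B/2 − 1 = 984 + 8/2 − 1 = 987.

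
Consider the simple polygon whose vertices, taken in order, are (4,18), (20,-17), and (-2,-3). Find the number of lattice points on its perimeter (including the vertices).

Summing gcd(|Δx|,|Δy|) over the edges gives the boundary count: gcd(16,35) + gcd(22,14) + gcd(6,21) = 1+2+3 = 6.

6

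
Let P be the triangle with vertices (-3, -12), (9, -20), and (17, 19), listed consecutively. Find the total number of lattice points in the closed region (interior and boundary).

The shoelace formula gives twice the area as |((-3)·(-20) − 9·(-12)) + (9·19 − 17·(-20)) + (17·(-12) − (-3)·19)| = 532, so the area is 266.
The number of boundary lattice points is Σ gcd(|Δx|,|Δy|) = gcd(12,8) + gcd(8,39) + gcd(20,31) = 4+1+1 = 6.
Pick's theorem gives I = A − B/2 + 1 = 266 − 6/2 + 1 = 264, so the closed region contains I + B = 264 + 6 = 270 lattice points.

270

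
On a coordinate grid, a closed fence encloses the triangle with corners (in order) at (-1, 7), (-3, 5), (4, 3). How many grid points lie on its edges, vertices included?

The number of boundary lattice points is Σ gcd(|Δx|,|Δy|) = gcd(2,2) + gcd(7,2) + gcd(5,4) = 2+1+1 = 4.

4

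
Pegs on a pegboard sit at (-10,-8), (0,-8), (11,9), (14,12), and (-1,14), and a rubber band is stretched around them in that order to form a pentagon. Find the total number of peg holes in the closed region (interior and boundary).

274

Using the shoelace formula, 2A = |[(-10)·(-8) − 0·(-8)] + [0·9 − 11·(-8)] + [11·12 − 14·9] + [14·14 − (-1)·12] + [(-1)·(-8) − (-10)·14]| = 530, so the area is 265.
Summing gcd(|Δx|,|Δy|) over the edges gives the boundary count: gcd(10,0) + gcd(11,17) + gcd(3,3) + gcd(15,2) + gcd(9,22) = 10+1+3+1+1 = 16.
Pick's theorem gives I = A − B/2 + 1 = 265 − 16/2 + 1 = 258, so the closed region contains I + B = 258 + 16 = 274 lattice points.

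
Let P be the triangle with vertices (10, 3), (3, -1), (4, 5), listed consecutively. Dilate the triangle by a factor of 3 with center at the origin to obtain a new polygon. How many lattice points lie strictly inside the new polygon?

166

By the shoelace formula, twice the signed area is |(10·(-1) − 3·3) + (3·5 − 4·(-1)) + (4·3 − 10·5)| = 38, so the area is 19.
The number of boundary lattice points is Σ gcd(|Δx|,|Δy|) = gcd(7,4) + gcd(1,6) + gcd(6,2) = 1+1+2 = 4.
Scaling by 3 multiplies the area by 3² = 9 (so the new area is 171) and multiplies the boundary lattice-point count by 3, giving 12.
By Pick's theorem, the interior count of the dilated polygon is 171 − 12/2 + 1 = 166.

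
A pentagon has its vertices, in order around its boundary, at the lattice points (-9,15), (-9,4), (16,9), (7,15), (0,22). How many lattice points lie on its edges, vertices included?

27

Summing gcd(|Δx|,|Δy|) over the edges gives the boundary count: gcd(0,11) + gcd(25,5) + gcd(9,6) + gcd(7,7) + gcd(9,7) = 11+5+3+7+1 = 27.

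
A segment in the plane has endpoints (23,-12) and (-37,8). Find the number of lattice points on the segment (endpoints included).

The number of lattice points on a segment between lattice points is gcd(|Δx|,|Δy|) + 1 = gcd(60,20) + 1 = 20 + 1 = 21.

21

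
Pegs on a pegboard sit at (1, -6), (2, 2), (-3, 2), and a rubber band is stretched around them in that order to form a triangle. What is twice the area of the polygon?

40

By the shoelace formula, twice the signed area is |[1·2 − 2·(-6)] + [2·2 − (-3)·2] + [(-3)·(-6) − 1·2]| = 40, so the area is 20.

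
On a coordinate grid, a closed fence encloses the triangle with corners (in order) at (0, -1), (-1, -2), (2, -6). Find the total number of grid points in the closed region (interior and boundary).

Using the shoelace formula, 2A = |(0·(-2) − (-1)·(-1)) + ((-1)·(-6) − 2·(-2)) + (2·(-1) − 0·(-6))| = 7, so the area is 3.5.
Summing gcd(|Δx|,|Δy|) over the edges gives the boundary count: gcd(1,1) + gcd(3,4) + gcd(2,5) = 1+1+1 = 3.
Pick's theorem gives I = A − B/2 + 1 = 3.5 − 3/2 + 1 = 3, so the closed region contains I + B = 3 + 3 = 6 lattice points.

6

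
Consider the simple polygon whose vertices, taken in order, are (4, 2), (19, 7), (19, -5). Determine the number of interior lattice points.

By the shoelace formula, twice the signed area is |(4·7 − 19·2) + (19·(-5) − 19·7) + (19·2 − 4·(-5))| = 180, so the area is 90.
Summing gcd(|Δx|,|Δy|) over the edges gives the boundary count: gcd(15,5) + gcd(0,12) + gcd(15,7) = 5+12+1 = 18.
Pick's theorem gives I = A − B/2 + 1 = 90 − 18/2 + 1 = 82.

82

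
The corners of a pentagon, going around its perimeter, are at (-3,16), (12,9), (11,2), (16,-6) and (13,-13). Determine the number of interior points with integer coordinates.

The shoelace formula gives twice the area as |((-3)·9 − 12·16) + (12·2 − 11·9) + (11·(-6) − 16·2) + (16·(-13) − 13·(-6)) + (13·16 − (-3)·(-13))| = 353, so the area is 176.5.
Summing gcd(|Δx|,|Δy|) over the edges gives the boundary count: gcd(15,7) + gcd(1,7) + gcd(5,8) + gcd(3,7) + gcd(16,29) = 1+1+1+1+1 = 5.
Pick's theorem gives I = A − B/2 + 1 = 176.5 − 5/2 + 1 = 175.

175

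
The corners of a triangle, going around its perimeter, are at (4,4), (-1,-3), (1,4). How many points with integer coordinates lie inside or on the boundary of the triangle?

14

The shoelace formula gives twice the area as |[4·(-3) − (-1)·4] + [(-1)·4 − 1·(-3)] + [1·4 − 4·4]| = 21, so the area is 10.5.
Along each edge there are gcd(|Δx|,|Δy|)+1 lattice points, so counting each shared vertex once the boundary has gcd(5,7) + gcd(2,7) + gcd(3,0) = 1+1+3 = 5.
Pick's theorem gives I = A − B/2 + 1 = 10.5 − 5/2 + 1 = 9, so the closed region contains I + B = 9 + 5 = 14 lattice points.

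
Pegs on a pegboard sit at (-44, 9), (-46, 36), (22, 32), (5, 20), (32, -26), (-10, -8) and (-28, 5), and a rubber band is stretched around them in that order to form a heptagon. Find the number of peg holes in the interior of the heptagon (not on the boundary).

2365

Using the shoelace formula, 2A = |((-44)·36 − (-46)·9) + ((-46)·32 − 22·36) + (22·20 − 5·32) + (5·(-26) − 32·20) + (32·(-8) − (-10)·(-26)) + ((-10)·5 − (-28)·(-8)) + ((-28)·9 − (-44)·5)| = 4746, so the area is 2373.
Summing gcd(|Δx|,|Δy|) over the edges gives the boundary count: gcd(2,27) + gcd(68,4) + gcd(17,12) + gcd(27,46) + gcd(42,18) + gcd(18,13) + gcd(16,4) = 1+4+1+1+6+1+4 = 18.
By Pick's theorem A = I + B/2 − 1, so I = 2373 − 18/2 + 1 = 2365.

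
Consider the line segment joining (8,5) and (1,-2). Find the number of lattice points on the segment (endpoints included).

8

The number of lattice points on a segment between lattice points is gcd(|Δx|,|Δy|) + 1 = gcd(7,7) + 1 = 7 + 1 = 8.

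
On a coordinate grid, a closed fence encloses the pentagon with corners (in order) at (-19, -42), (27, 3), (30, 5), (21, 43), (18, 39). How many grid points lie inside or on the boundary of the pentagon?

The shoelace formula gives twice the area as |((-19)·3 − 27·(-42)) + (27·5 − 30·3) + (30·43 − 21·5) + (21·39 − 18·43) + (18·(-42) − (-19)·39)| = 2337, so the area is 2337/2.
Summing gcd(|Δx|,|Δy|) over the edges gives the boundary count: gcd(46,45) + gcd(3,2) + gcd(9,38) + gcd(3,4) + gcd(37,81) = 1+1+1+1+1 = 5.
Pick's theorem gives I = A − B/2 + 1 = 2337/2 − 5/2 + 1 = 1167, so the closed region contains I + B = 1167 + 5 = 1172 lattice points.

1172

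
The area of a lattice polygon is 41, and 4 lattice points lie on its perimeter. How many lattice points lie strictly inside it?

40

From Pick's theorem, I = A − B/2 + 1 = 41 − 4/2 + 1 = 40.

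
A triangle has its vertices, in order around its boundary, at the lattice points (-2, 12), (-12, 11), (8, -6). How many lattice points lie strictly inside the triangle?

By the shoelace formula, twice the signed area is |((-2)·11 − (-12)·12) + ((-12)·(-6) − 8·11) + (8·12 − (-2)·(-6))| = 190, so the area is 95.
Summing gcd(|Δx|,|Δy|) over the edges gives the boundary count: gcd(10,1) + gcd(20,17) + gcd(10,18) = 1+1+2 = 4.
Pick's theorem gives I = A − B/2 + 1 = 95 − 4/2 + 1 = 94.

94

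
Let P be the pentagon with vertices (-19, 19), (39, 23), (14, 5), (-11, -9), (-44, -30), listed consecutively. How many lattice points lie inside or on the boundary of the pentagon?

By the shoelace formula, twice the signed area is |((-19)·23 − 39·19) + (39·5 − 14·23) + (14·(-9) − (-11)·5) + ((-11)·(-30) − (-44)·(-9)) + ((-44)·19 − (-19)·(-30))| = 2848, so the area is 1424.
The number of boundary lattice points is Σ gcd(|Δx|,|Δy|) = gcd(58,4) + gcd(25,18) + gcd(25,14) + gcd(33,21) + gcd(25,49) = 2+1+1+3+1 = 8.
Pick's theorem gives I = A − B/2 + 1 = 1424 − 8/2 + 1 = 1421, so the closed region contains I + B = 1421 + 8 = 1429 lattice points.

1429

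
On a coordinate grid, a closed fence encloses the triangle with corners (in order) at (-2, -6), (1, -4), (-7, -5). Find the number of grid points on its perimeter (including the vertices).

3

Along each edge there are gcd(|Δx|,|Δy|)+1 lattice points, so counting each shared vertex once the boundary has gcd(3,2) + gcd(8,1) + gcd(5,1) = 1+1+1 = 3.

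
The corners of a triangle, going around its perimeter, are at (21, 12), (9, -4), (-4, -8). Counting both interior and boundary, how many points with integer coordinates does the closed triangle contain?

86

The shoelace formula gives twice the area as |(21·(-4) − 9·12) + (9·(-8) − (-4)·(-4)) + ((-4)·12 − 21·(-8))| = 160, so the area is 80.
Along each edge there are gcd(|Δx|,|Δy|)+1 lattice points, so counting each shared vertex once the boundary has gcd(12,16) + gcd(13,4) + gcd(25,20) = 4+1+5 = 10.
Pick's theorem gives I = A − B/2 + 1 = 80 − 10/2 + 1 = 76, so the closed region contains I + B = 76 + 10 = 86 lattice points.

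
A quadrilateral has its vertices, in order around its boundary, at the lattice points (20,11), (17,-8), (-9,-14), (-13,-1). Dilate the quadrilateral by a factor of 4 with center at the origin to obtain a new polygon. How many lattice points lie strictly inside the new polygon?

7611

Using the shoelace formula, 2A = |[20·(-8) − 17·11] + [17·(-14) − (-9)·(-8)] + [(-9)·(-1) − (-13)·(-14)] + [(-13)·11 − 20·(-1)]| = 953, so the area is 476.5.
The number of boundary lattice points is Σ gcd(|Δx|,|Δy|) = gcd(3,19) + gcd(26,6) + gcd(4,13) + gcd(33,12) = 1+2+1+3 = 7.
Scaling by 4 multiplies the area by 4² = 16 (so the new area is 7624) and multiplies the boundary lattice-point count by 4, giving 28.
By Pick's theorem, the interior count of the dilated polygon is 7624 − 28/2 + 1 = 7611.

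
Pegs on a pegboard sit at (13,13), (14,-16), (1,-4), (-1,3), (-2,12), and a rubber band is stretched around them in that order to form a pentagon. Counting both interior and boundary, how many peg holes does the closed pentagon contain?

313

Using the shoelace formula, 2A = |[13·(-16) − 14·13] + [14·(-4) − 1·(-16)] + [1·3 − (-1)·(-4)] + [(-1)·12 − (-2)·3] + [(-2)·13 − 13·12]| = 619, so the area is 309.5.
Along each edge there are gcd(|Δx|,|Δy|)+1 lattice points, so counting each shared vertex once the boundary has gcd(1,29) + gcd(13,12) + gcd(2,7) + gcd(1,9) + gcd(15,1) = 1+1+1+1+1 = 5.
Pick's theorem gives I = A − B/2 + 1 = 309.5 − 5/2 + 1 = 308, so the closed region contains I + B = 308 + 5 = 313 lattice points.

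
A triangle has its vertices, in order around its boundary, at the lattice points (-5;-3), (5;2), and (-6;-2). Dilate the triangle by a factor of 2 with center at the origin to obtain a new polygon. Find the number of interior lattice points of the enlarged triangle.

24

The shoelace formula gives twice the area as |((-5)·2 − 5·(-3)) + (5·(-2) − (-6)·2) + ((-6)·(-3) − (-5)·(-2))| = 15, so the area is 15/2.
Summing gcd(|Δx|,|Δy|) over the edges gives the boundary count: gcd(10,5) + gcd(11,4) + gcd(1,1) = 5+1+1 = 7.
Scaling by 2 multiplies the area by 2² = 4 (so the new area is 30) and multiplies the boundary lattice-point count by 2, giving 14.
By Pick's theorem, the interior count of the dilated polygon is 30 − 14/2 + 1 = 24.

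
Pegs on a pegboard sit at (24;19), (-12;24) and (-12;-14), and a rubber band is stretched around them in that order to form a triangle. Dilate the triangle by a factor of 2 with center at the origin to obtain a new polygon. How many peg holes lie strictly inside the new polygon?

The shoelace formula gives twice the area as |(24·24 − (-12)·19) + ((-12)·(-14) − (-12)·24) + ((-12)·19 − 24·(-14))| = 1368, so the area is 684.
The number of boundary lattice points is Σ gcd(|Δx|,|Δy|) = gcd(36,5) + gcd(0,38) + gcd(36,33) = 1+38+3 = 42.
Scaling by 2 multiplies the area by 2² = 4 (so the new area is 2736) and multiplies the boundary lattice-point count by 2, giving 84.
By Pick's theorem, the interior count of the dilated polygon is 2736 − 84/2 + 1 = 2695.

2695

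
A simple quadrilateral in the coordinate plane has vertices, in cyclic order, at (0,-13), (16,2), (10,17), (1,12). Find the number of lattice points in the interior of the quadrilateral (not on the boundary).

273

The shoelace formula gives twice the area as |(0·2 − 16·(-13)) + (16·17 − 10·2) + (10·12 − 1·17) + (1·(-13) − 0·12)| = 550, so the area is 275.
Along each edge there are gcd(|Δx|,|Δy|)+1 lattice points, so counting each shared vertex once the boundary has gcd(16,15) + gcd(6,15) + gcd(9,5) + gcd(1,25) = 1+3+1+1 = 6.
Pick's theorem gives I = A − B/2 + 1 = 275 − 6/2 + 1 = 273.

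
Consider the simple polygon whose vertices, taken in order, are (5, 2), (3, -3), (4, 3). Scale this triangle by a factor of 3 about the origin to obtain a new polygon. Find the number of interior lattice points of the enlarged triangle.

The shoelace formula gives twice the area as |(5·(-3) − 3·2) + (3·3 − 4·(-3)) + (4·2 − 5·3)| = 7, so the area is 3.5.
Along each edge there are gcd(|Δx|,|Δy|)+1 lattice points, so counting each shared vertex once the boundary has gcd(2,5) + gcd(1,6) + gcd(1,1) = 1+1+1 = 3.
Scaling by 3 multiplies the area by 3² = 9 (so the new area is 31.5) and multiplies the boundary lattice-point count by 3, giving 9.
By Pick's theorem, the interior count of the dilated polygon is 31.5 − 9/2 + 1 = 28.

28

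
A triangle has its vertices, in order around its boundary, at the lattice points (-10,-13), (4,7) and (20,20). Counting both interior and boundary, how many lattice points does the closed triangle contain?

73

The shoelace formula gives twice the area as |[(-10)·7 − 4·(-13)] + [4·20 − 20·7] + [20·(-13) − (-10)·20]| = 138, so the area is 69.
Summing gcd(|Δx|,|Δy|) over the edges gives the boundary count: gcd(14,20) + gcd(16,13) + gcd(30,33) = 2+1+3 = 6.
Pick's theorem gives I = A − B/2 + 1 = 69 − 6/2 + 1 = 67, so the closed region contains I + B = 67 + 6 = 73 lattice points.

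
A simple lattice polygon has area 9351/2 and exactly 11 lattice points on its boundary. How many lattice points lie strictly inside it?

From Pick's theorem, I = A − B/2 + 1 = 9351/2 − 11/2 + 1 = 4671.

4671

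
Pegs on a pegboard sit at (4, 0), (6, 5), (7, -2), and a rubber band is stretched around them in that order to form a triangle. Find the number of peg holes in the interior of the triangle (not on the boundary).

Using the shoelace formula, 2A = |(4·5 − 6·0) + (6·(-2) − 7·5) + (7·0 − 4·(-2))| = 19, so the area is 9.5.
Along each edge there are gcd(|Δx|,|Δy|)+1 lattice points, so counting each shared vertex once the boundary has gcd(2,5) + gcd(1,7) + gcd(3,2) = 1+1+1 = 3.
By Pick's theorem A = I + B/2 − 1, so I = 9.5 − 3/2 + 1 = 9.

9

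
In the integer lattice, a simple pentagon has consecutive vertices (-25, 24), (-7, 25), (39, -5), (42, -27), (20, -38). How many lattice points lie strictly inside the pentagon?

1876

Using the shoelace formula, 2A = |((-25)·25 − (-7)·24) + ((-7)·(-5) − 39·25) + (39·(-27) − 42·(-5)) + (42·(-38) − 20·(-27)) + (20·24 − (-25)·(-38))| = 3766, so the area is 1883.
Summing gcd(|Δx|,|Δy|) over the edges gives the boundary count: gcd(18,1) + gcd(46,30) + gcd(3,22) + gcd(22,11) + gcd(45,62) = 1+2+1+11+1 = 16.
By Pick's theorem A = I + B/2 − 1, so I = 1883 − 16/2 + 1 = 1876.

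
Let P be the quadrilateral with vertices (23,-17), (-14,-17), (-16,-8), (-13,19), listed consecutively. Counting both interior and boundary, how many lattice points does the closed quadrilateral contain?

Using the shoelace formula, 2A = |[23·(-17) − (-14)·(-17)] + [(-14)·(-8) − (-16)·(-17)] + [(-16)·19 − (-13)·(-8)] + [(-13)·(-17) − 23·19]| = 1413, so the area is 1413/2.
The number of boundary lattice points is Σ gcd(|Δx|,|Δy|) = gcd(37,0) + gcd(2,9) + gcd(3,27) + gcd(36,36) = 37+1+3+36 = 77.
Pick's theorem gives I = A − B/2 + 1 = 1413/2 − 77/2 + 1 = 669, so the closed region contains I + B = 669 + 77 = 746 lattice points.

746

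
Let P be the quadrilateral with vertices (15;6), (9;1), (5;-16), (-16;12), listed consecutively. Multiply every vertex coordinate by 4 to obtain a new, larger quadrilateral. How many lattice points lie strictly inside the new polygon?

5261

By the shoelace formula, twice the signed area is |(15·1 − 9·6) + (9·(-16) − 5·1) + (5·12 − (-16)·(-16)) + ((-16)·6 − 15·12)| = 660, so the area is 330.
Summing gcd(|Δx|,|Δy|) over the edges gives the boundary count: gcd(6,5) + gcd(4,17) + gcd(21,28) + gcd(31,6) = 1+1+7+1 = 10.
Scaling by 4 multiplies the area by 4² = 16 (so the new area is 5280) and multiplies the boundary lattice-point count by 4, giving 40.
By Pick's theorem, the interior count of the dilated polygon is 5280 − 40/2 + 1 = 5261.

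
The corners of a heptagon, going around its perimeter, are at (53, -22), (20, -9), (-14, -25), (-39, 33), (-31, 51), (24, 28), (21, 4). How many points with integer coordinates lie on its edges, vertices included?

12

Summing gcd(|Δx|,|Δy|) over the edges gives the boundary count: gcd(33,13) + gcd(34,16) + gcd(25,58) + gcd(8,18) + gcd(55,23) + gcd(3,24) + gcd(32,26) = 1+2+1+2+1+3+2 = 12.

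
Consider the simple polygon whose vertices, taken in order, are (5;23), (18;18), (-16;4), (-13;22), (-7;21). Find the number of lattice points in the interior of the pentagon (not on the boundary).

321

By the shoelace formula, twice the signed area is |(5·18 − 18·23) + (18·4 − (-16)·18) + ((-16)·22 − (-13)·4) + ((-13)·21 − (-7)·22) + ((-7)·23 − 5·21)| = 649, so the area is 324.5.
The number of boundary lattice points is Σ gcd(|Δx|,|Δy|) = gcd(13,5) + gcd(34,14) + gcd(3,18) + gcd(6,1) + gcd(12,2) = 1+2+3+1+2 = 9.
By Pick's theorem A = I + B/2 − 1, so I = 324.5 − 9/2 + 1 = 321.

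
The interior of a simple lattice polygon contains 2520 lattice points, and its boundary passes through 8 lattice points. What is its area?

By Pick's theorem, A = I + B/2 − 1 = 2520 + 8/2 − 1 = 2523.

2523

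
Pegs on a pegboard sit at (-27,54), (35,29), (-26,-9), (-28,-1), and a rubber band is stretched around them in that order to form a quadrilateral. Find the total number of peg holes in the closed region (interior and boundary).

The shoelace formula gives twice the area as |[(-27)·29 − 35·54] + [35·(-9) − (-26)·29] + [(-26)·(-1) − (-28)·(-9)] + [(-28)·54 − (-27)·(-1)]| = 3999, so the area is 3999/2.
Summing gcd(|Δx|,|Δy|) over the edges gives the boundary count: gcd(62,25) + gcd(61,38) + gcd(2,8) + gcd(1,55) = 1+1+2+1 = 5.
Pick's theorem gives I = A − B/2 + 1 = 3999/2 − 5/2 + 1 = 1998, so the closed region contains I + B = 1998 + 5 = 2003 lattice points.

2003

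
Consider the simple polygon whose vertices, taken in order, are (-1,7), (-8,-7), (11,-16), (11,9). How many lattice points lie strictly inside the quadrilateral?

Using the shoelace formula, 2A = |((-1)·(-7) − (-8)·7) + ((-8)·(-16) − 11·(-7)) + (11·9 − 11·(-16)) + (11·7 − (-1)·9)| = 629, so the area is 629/2.
Along each edge there are gcd(|Δx|,|Δy|)+1 lattice points, so counting each shared vertex once the boundary has gcd(7,14) + gcd(19,9) + gcd(0,25) + gcd(12,2) = 7+1+25+2 = 35.
Pick's theorem gives I = A − B/2 + 1 = 629/2 − 35/2 + 1 = 298.

298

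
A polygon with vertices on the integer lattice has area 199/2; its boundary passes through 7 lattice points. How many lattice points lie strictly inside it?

97

Pick's theorem A = I + B/2 − 1 rearranges to I = A − B/2 + 1 = 199/2 − 7/2 + 1 = 97.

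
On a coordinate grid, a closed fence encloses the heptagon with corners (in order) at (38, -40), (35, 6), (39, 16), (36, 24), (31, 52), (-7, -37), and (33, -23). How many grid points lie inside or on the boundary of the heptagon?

1803

By the shoelace formula, twice the signed area is |[38·6 − 35·(-40)] + [35·16 − 39·6] + [39·24 − 36·16] + [36·52 − 31·24] + [31·(-37) − (-7)·52] + [(-7)·(-23) − 33·(-37)] + [33·(-40) − 38·(-23)]| = 3595, so the area is 3595/2.
Along each edge there are gcd(|Δx|,|Δy|)+1 lattice points, so counting each shared vertex once the boundary has gcd(3,46) + gcd(4,10) + gcd(3,8) + gcd(5,28) + gcd(38,89) + gcd(40,14) + gcd(5,17) = 1+2+1+1+1+2+1 = 9.
Pick's theorem gives I = A − B/2 + 1 = 3595/2 − 9/2 + 1 = 1794, so the closed region contains I + B = 1794 + 9 = 1803 lattice points.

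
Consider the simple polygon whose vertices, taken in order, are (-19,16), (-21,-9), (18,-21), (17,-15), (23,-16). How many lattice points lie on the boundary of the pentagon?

8

Summing gcd(|Δx|,|Δy|) over the edges gives the boundary count: gcd(2,25) + gcd(39,12) + gcd(1,6) + gcd(6,1) + gcd(42,32) = 1+3+1+1+2 = 8.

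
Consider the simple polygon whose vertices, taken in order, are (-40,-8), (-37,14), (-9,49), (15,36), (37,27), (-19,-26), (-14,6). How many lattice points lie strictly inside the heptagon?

2546

By the shoelace formula, twice the signed area is |((-40)·14 − (-37)·(-8)) + ((-37)·49 − (-9)·14) + ((-9)·36 − 15·49) + (15·27 − 37·36) + (37·(-26) − (-19)·27) + ((-19)·6 − (-14)·(-26)) + ((-14)·(-8) − (-40)·6)| = 5104, so the area is 2552.
Summing gcd(|Δx|,|Δy|) over the edges gives the boundary count: gcd(3,22) + gcd(28,35) + gcd(24,13) + gcd(22,9) + gcd(56,53) + gcd(5,32) + gcd(26,14) = 1+7+1+1+1+1+2 = 14.
By Pick's theorem A = I + B/2 − 1, so I = 2552 − 14/2 + 1 = 2546.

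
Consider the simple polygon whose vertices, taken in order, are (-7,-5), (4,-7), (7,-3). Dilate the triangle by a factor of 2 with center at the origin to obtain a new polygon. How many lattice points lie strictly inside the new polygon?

97

By the shoelace formula, twice the signed area is |[(-7)·(-7) − 4·(-5)] + [4·(-3) − 7·(-7)] + [7·(-5) − (-7)·(-3)]| = 50, so the area is 25.
The number of boundary lattice points is Σ gcd(|Δx|,|Δy|) = gcd(11,2) + gcd(3,4) + gcd(14,2) = 1+1+2 = 4.
Scaling by 2 multiplies the area by 2² = 4 (so the new area is 100) and multiplies the boundary lattice-point count by 2, giving 8.
By Pick's theorem, the interior count of the dilated polygon is 100 − 8/2 + 1 = 97.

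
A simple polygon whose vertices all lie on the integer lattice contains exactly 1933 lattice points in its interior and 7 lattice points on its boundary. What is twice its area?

3871

Pick's theorem states A = I + B/2 − 1, so A = 1933 + 7/2 − 1 = 3871/2.
Hence 2A = 3871.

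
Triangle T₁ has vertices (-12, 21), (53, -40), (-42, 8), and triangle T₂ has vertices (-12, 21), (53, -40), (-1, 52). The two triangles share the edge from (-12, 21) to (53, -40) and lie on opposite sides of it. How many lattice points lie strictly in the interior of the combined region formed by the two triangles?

2679

The union is the simple quadrilateral with vertices (-12, 21), (-42, 8), (53, -40), (-1, 52) in order.
By the shoelace formula, twice the signed area is |((-12)·8 − (-42)·21) + ((-42)·(-40) − 53·8) + (53·52 − (-1)·(-40)) + ((-1)·21 − (-12)·52)| = 5361, so the area is 2680.5.
Summing gcd(|Δx|,|Δy|) over the edges gives the boundary count: gcd(30,13) + gcd(95,48) + gcd(54,92) + gcd(11,31) = 1+1+2+1 = 5.
By Pick's theorem I = A − B/2 + 1 = 2680.5 − 5/2 + 1 = 2679.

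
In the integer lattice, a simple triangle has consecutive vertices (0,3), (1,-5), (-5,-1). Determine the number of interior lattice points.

Using the shoelace formula, 2A = |(0·(-5) − 1·3) + (1·(-1) − (-5)·(-5)) + ((-5)·3 − 0·(-1))| = 44, so the area is 22.
The number of boundary lattice points is Σ gcd(|Δx|,|Δy|) = gcd(1,8) + gcd(6,4) + gcd(5,4) = 1+2+1 = 4.
Pick's theorem gives I = A − B/2 + 1 = 22 − 4/2 + 1 = 21.

21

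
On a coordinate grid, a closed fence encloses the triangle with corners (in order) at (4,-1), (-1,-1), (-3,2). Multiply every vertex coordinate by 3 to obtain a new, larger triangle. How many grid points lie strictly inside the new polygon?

By the shoelace formula, twice the signed area is |[4·(-1) − (-1)·(-1)] + [(-1)·2 − (-3)·(-1)] + [(-3)·(-1) − 4·2]| = 15, so the area is 7.5.
Along each edge there are gcd(|Δx|,|Δy|)+1 lattice points, so counting each shared vertex once the boundary has gcd(5,0) + gcd(2,3) + gcd(7,3) = 5+1+1 = 7.
Scaling by 3 multiplies the area by 3² = 9 (so the new area is 135/2) and multiplies the boundary lattice-point count by 3, giving 21.
By Pick's theorem, the interior count of the dilated polygon is 135/2 − 21/2 + 1 = 58.

58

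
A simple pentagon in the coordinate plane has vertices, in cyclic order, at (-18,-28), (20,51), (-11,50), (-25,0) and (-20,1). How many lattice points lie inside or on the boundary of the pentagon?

1507

The shoelace formula gives twice the area as |[(-18)·51 − 20·(-28)] + [20·50 − (-11)·51] + [(-11)·0 − (-25)·50] + [(-25)·1 − (-20)·0] + [(-20)·(-28) − (-18)·1]| = 3006, so the area is 1503.
The number of boundary lattice points is Σ gcd(|Δx|,|Δy|) = gcd(38,79) + gcd(31,1) + gcd(14,50) + gcd(5,1) + gcd(2,29) = 1+1+2+1+1 = 6.
Pick's theorem gives I = A − B/2 + 1 = 1503 − 6/2 + 1 = 1501, so the closed region contains I + B = 1501 + 6 = 1507 lattice points.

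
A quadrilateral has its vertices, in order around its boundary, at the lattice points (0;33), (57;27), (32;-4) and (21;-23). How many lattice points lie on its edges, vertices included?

Along each edge there are gcd(|Δx|,|Δy|)+1 lattice points, so counting each shared vertex once the boundary has gcd(57,6) + gcd(25,31) + gcd(11,19) + gcd(21,56) = 3+1+1+7 = 12.

12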